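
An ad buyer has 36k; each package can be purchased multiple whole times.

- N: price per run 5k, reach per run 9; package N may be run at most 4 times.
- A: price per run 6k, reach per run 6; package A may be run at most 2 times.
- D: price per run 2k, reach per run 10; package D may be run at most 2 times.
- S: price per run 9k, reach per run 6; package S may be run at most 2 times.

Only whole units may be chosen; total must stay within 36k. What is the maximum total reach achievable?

Take 4×N, 2×A, and 2×D: price 36 ≤ 36, reach 4·9 + 2·6 + 2·10 = 68.
D has the best ratio (10/2) and is taken to its limit of 2; remaining capacity is filled optimally with the others.

68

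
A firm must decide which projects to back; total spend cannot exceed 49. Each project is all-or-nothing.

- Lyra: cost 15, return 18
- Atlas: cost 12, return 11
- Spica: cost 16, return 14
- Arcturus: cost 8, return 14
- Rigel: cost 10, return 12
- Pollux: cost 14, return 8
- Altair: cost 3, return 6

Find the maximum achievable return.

This is a 0-1 knapsack instance.
Allowing fractional choices, the relaxed optimum would be about 61.9, but projects are indivisible.
Lyra + Spica + Arcturus + Rigel: cost 15 + 16 + 8 + 10 = 49 ≤ 49, return 18 + 14 + 14 + 12 = 58.
Lyra + Atlas + Arcturus + Rigel + Altair: cost 15 + 12 + 8 + 10 + 3 = 48 ≤ 49, return 18 + 11 + 14 + 12 + 6 = 61.
Best is Lyra, Atlas, Arcturus, Rigel, and Altair with total return 61.

61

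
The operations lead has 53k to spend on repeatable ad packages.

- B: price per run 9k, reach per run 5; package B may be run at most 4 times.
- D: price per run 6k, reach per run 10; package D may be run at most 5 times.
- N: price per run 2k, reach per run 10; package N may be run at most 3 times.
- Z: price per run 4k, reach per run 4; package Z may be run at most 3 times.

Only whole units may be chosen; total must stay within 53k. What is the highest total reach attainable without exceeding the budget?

1×B, 5×D, 3×N, and 2×Z: price 53 ≤ 53, reach 1·5 + 5·10 + 3·10 + 2·4 = 93.
5×D, 3×N, and 3×Z: price 48 ≤ 53, reach 5·10 + 3·10 + 3·4 = 92.
Best is 93.

93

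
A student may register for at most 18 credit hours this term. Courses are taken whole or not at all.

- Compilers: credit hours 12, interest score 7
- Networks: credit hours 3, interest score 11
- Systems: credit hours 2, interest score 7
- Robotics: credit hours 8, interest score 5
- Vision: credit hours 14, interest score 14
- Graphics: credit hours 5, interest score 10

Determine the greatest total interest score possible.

Allowing fractional choices, the relaxed optimum would be about 36.0, but courses are indivisible.
Networks + Systems + Graphics: credit hours 3 + 2 + 5 = 10 ≤ 18, interest score 11 + 7 + 10 = 28.
Networks + Systems + Robotics + Graphics: credit hours 3 + 2 + 8 + 5 = 18 ≤ 18, interest score 11 + 7 + 5 + 10 = 33.
Best is Networks, Systems, Robotics, and Graphics with total interest score 33.

33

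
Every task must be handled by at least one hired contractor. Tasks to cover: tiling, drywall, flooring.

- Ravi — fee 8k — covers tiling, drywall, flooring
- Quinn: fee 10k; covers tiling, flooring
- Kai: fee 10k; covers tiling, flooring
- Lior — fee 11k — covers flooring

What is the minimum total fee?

Ravi alone covers tiling, drywall, flooring — every task.
Total fee: 8.
No cover costs less than 8.

8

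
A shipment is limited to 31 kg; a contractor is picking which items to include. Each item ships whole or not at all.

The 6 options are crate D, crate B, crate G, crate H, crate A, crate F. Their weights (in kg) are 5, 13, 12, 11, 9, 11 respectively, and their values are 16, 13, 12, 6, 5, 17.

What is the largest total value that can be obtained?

Take crate D, crate B, and crate F: weight 5 + 13 + 11 = 29 ≤ 31, value 16 + 13 + 17 = 46.
No other feasible combination does better.

46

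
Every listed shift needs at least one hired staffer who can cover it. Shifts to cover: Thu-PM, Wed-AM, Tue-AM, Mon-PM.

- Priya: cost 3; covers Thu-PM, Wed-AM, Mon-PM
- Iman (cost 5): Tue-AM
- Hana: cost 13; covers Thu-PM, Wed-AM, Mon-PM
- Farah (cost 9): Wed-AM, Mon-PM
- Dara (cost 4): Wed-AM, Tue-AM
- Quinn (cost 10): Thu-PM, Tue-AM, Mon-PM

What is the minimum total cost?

7

Choose Priya and Dara: together they cover Thu-PM, Wed-AM, Tue-AM, Mon-PM — every shift.
Total cost: 3 + 4 = 7.
No cover costs less than 7.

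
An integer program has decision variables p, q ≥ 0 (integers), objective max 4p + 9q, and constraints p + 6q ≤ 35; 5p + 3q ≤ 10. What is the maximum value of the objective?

Relaxing integrality, the LP optimum is 30.00 at (p,q) = (0, 3.33), which is not an integer point.
(p,q)=(0,3): 1·0+6·3=18≤35, 5·0+3·3=9≤10, objective 27.
(p,q)=(0,2): 1·0+6·2=12≤35, 5·0+3·2=6≤10, objective 18.
No feasible integer point exceeds 27.

27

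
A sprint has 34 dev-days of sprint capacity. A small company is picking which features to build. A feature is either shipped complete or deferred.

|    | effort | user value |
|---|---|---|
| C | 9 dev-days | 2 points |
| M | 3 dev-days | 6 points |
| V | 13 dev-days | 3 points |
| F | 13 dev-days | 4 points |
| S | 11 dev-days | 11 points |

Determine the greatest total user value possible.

21

Allowing fractional choices, the relaxed optimum would be about 22.6, but features are indivisible.
M + V + S: effort 3 + 13 + 11 = 27 ≤ 34, user value 6 + 3 + 11 = 20.
M + F + S: effort 3 + 13 + 11 = 27 ≤ 34, user value 6 + 4 + 11 = 21.
C + M + S: effort 9 + 3 + 11 = 23 ≤ 34, user value 2 + 6 + 11 = 19.
Best is M, F, and S with total user value 21.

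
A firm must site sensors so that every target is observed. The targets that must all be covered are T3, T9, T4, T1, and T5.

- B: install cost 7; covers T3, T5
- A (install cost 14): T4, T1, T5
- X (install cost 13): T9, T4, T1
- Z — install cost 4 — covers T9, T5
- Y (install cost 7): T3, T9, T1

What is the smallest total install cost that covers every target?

The greedy cost-per-new-target heuristic would pick Z, Y, and X for 24, but a cheaper cover exists.
Choose B and X: together they cover T3, T9, T4, T1, T5 — every target.
Total install cost: 7 + 13 = 20.
No cover costs less than 20.

20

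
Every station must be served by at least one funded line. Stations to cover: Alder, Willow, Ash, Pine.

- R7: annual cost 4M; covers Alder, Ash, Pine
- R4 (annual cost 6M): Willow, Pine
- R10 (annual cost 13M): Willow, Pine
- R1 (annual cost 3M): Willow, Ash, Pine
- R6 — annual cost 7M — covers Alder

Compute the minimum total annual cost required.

7

Choose R7 and R1: together they cover Alder, Willow, Ash, Pine — every station.
Total annual cost: 4 + 3 = 7.
No cover costs less than 7.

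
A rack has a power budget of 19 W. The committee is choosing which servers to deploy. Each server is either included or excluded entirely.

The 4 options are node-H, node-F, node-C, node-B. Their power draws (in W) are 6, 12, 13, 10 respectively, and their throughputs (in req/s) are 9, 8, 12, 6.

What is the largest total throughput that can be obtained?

21

node-H + node-F: power draw 6 + 12 = 18 ≤ 19, throughput 9 + 8 = 17.
node-H + node-C: power draw 6 + 13 = 19 ≤ 19, throughput 9 + 12 = 21.
node-H + node-B: power draw 6 + 10 = 16 ≤ 19, throughput 9 + 6 = 15.
Best is node-H and node-C with total throughput 21.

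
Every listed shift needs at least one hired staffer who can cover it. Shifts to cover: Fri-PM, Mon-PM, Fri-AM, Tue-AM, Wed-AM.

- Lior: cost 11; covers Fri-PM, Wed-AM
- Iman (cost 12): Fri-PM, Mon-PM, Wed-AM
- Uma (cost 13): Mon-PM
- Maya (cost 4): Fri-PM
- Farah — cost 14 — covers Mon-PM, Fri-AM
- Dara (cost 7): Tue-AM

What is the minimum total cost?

32

This is a weighted set-cover instance.
Choose Lior, Farah, and Dara: together they cover Fri-PM, Mon-PM, Fri-AM, Tue-AM, Wed-AM — every shift.
Total cost: 11 + 14 + 7 = 32.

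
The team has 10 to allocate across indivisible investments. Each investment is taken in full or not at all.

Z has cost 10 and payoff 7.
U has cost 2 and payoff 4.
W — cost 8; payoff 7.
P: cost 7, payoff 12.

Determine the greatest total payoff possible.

16

P: cost 7 ≤ 10, payoff 12.
U + P: cost 2 + 7 = 9 ≤ 10, payoff 4 + 12 = 16.
U + W: cost 2 + 8 = 10 ≤ 10, payoff 4 + 7 = 11.
Best is U and P with total payoff 16.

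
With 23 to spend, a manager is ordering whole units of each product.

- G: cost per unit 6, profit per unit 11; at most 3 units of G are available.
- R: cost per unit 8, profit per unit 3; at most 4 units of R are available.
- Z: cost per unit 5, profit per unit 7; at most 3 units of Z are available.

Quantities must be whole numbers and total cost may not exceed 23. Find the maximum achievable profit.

40

G has the best ratio (11/6); taking only G gives at most 3×11 = 33 (stopped by the cost limit).
Mixing does better — 3×G and 1×Z: cost 23 ≤ 23, profit 3·11 + 1·7 = 40.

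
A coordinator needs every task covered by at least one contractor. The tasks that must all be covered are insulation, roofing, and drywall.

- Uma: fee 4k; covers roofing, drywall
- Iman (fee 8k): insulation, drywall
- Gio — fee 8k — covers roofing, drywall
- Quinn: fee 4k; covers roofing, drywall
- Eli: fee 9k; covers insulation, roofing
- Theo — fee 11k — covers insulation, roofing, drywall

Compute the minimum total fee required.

Theo alone covers insulation, roofing, drywall — every task.
Total fee: 11.

11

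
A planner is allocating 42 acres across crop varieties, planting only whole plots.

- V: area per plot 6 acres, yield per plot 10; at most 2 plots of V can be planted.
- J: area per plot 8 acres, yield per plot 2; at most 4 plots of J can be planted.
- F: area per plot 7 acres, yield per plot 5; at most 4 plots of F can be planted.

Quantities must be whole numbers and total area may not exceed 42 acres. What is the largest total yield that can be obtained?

Take 2×V and 4×F: area 40 ≤ 42, yield 2·10 + 4·5 = 40.
V has the best ratio (10/6) and is taken to its limit of 2; remaining capacity is filled optimally with the others.

40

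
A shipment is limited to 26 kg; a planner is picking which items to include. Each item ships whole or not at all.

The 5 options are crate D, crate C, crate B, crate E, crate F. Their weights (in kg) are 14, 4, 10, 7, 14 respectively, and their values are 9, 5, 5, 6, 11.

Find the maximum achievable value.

22

Allowing fractional choices, the relaxed optimum would be about 22.6, but items are indivisible.
crate E + crate F: weight 7 + 14 = 21 ≤ 26, value 6 + 11 = 17.
crate D + crate C + crate E: weight 14 + 4 + 7 = 25 ≤ 26, value 9 + 5 + 6 = 20.
crate C + crate E + crate F: weight 4 + 7 + 14 = 25 ≤ 26, value 5 + 6 + 11 = 22.
Best is crate C, crate E, and crate F with total value 22.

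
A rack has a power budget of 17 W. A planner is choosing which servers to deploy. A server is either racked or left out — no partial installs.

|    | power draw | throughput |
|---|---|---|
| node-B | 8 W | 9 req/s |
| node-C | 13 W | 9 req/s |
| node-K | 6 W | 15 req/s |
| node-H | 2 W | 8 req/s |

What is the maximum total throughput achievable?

node-B + node-K: power draw 8 + 6 = 14 ≤ 17, throughput 9 + 15 = 24.
node-B + node-K + node-H: power draw 8 + 6 + 2 = 16 ≤ 17, throughput 9 + 15 + 8 = 32.
node-K + node-H: power draw 6 + 2 = 8 ≤ 17, throughput 15 + 8 = 23.
Best is node-B, node-K, and node-H with total throughput 32.

32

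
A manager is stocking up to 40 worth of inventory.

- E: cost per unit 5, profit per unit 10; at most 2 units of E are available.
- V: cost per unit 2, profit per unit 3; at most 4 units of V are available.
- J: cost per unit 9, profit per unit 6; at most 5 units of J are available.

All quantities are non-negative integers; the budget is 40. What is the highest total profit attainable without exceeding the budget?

Take 2×E, 4×V, and 2×J: cost 36 ≤ 40, profit 2·10 + 4·3 + 2·6 = 44.
E has the best ratio (10/5) and is taken to its limit of 2; remaining capacity is filled optimally with the others.

44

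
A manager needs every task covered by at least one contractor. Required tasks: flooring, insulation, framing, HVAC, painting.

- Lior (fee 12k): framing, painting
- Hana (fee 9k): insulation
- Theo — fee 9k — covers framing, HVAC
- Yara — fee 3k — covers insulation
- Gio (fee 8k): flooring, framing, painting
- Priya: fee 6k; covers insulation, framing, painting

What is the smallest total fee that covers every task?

Choose Theo, Yara, and Gio: together they cover flooring, insulation, framing, HVAC, painting — every task.
Total fee: 9 + 3 + 8 = 20.

20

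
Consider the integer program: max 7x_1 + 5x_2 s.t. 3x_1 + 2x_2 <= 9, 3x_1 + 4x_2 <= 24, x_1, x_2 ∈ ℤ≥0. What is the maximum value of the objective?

The continuous relaxation peaks at (0, 4.5) with value 22.50; rounding to a feasible lattice point costs some objective.
(x_1,x_2)=(1,3): 3·1+2·3=9≤9, 3·1+4·3=15≤24, objective 22.
(x_1,x_2)=(0,4): 3·0+2·4=8≤9, 3·0+4·4=16≤24, objective 20.
(x_1,x_2)=(1,2): 3·1+2·2=7≤9, 3·1+4·2=11≤24, objective 17.
Maximum is 22 at (x_1,x_2)=(1,3).

22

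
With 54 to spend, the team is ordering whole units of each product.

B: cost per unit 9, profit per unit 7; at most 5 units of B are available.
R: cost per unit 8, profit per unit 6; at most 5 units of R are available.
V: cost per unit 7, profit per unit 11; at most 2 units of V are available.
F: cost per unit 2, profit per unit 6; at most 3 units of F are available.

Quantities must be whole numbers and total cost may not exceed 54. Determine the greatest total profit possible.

This is a bounded integer knapsack.
Take 2×B, 2×R, 2×V, and 3×F: cost 54 ≤ 54, profit 2·7 + 2·6 + 2·11 + 3·6 = 66.
F has the best ratio (6/2) and is taken to its limit of 3; remaining capacity is filled optimally with the others.

66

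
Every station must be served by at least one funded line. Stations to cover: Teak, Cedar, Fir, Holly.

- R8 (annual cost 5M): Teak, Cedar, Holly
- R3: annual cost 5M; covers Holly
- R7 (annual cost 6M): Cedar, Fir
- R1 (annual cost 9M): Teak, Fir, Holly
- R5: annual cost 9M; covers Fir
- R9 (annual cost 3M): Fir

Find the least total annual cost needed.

8

This is an integer covering problem.
Choose R8 and R9: together they cover Teak, Cedar, Fir, Holly — every station.
Total annual cost: 5 + 3 = 8.
No cover costs less than 8.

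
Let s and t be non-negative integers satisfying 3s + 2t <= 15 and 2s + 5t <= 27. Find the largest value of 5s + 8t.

45

The continuous relaxation peaks at (1.91, 4.64) with value 46.64; rounding to a feasible lattice point costs some objective.
(s,t)=(1,5): 3·1+2·5=13≤15, 2·1+5·5=27≤27, objective 45.
(s,t)=(2,4): 3·2+2·4=14≤15, 2·2+5·4=24≤27, objective 42.
(s,t)=(0,5): 3·0+2·5=10≤15, 2·0+5·5=25≤27, objective 40.
(s,t)=(1,4): 3·1+2·4=11≤15, 2·1+5·4=22≤27, objective 37.
The best lattice point is (1,5), giving 45.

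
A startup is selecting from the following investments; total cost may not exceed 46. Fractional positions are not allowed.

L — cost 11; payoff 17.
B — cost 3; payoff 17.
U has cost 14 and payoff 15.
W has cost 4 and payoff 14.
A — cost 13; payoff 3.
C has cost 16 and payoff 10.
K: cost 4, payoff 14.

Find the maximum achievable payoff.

Treat it as a binary knapsack problem.
Take L, B, U, W, and K: cost 11 + 3 + 14 + 4 + 4 = 36 ≤ 46, payoff 17 + 17 + 15 + 14 + 14 = 77.
No other feasible combination does better.

77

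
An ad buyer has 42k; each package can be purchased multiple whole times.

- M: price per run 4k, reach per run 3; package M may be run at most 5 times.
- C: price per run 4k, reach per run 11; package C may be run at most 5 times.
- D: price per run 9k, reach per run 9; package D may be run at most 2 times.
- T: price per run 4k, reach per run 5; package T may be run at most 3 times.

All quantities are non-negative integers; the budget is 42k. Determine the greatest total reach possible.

79

C has the best ratio (11/4); taking only C gives at most 5×11 = 55 (stopped by the supply cap of 5).
Mixing does better — 5×C, 1×D, and 3×T: price 41 ≤ 42, reach 5·11 + 1·9 + 3·5 = 79.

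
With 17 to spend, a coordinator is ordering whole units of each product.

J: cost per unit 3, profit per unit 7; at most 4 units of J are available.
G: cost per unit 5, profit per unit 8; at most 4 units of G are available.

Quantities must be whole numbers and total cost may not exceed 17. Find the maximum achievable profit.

36

J has the best ratio (7/3); taking only J gives at most 4×7 = 28 (stopped by the supply cap of 4).
Mixing does better — 4×J and 1×G: cost 17 ≤ 17, profit 4·7 + 1·8 = 36.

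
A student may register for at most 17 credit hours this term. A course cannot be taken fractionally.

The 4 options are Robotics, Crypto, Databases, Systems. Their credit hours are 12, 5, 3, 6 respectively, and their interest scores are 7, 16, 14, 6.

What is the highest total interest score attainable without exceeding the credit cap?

36

Crypto + Databases: credit hours 5 + 3 = 8 ≤ 17, interest score 16 + 14 = 30.
Robotics + Crypto: credit hours 12 + 5 = 17 ≤ 17, interest score 7 + 16 = 23.
Crypto + Databases + Systems: credit hours 5 + 3 + 6 = 14 ≤ 17, interest score 16 + 14 + 6 = 36.
Best is Crypto, Databases, and Systems with total interest score 36.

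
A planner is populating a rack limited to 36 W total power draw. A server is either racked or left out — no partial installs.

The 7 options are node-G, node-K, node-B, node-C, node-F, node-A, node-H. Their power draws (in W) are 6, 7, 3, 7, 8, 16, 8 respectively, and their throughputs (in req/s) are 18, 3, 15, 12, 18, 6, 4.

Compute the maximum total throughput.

This is a 0-1 knapsack instance.
Allowing fractional choices, the relaxed optimum would be about 68.7, but servers are indivisible.
node-G + node-B + node-C + node-F + node-H: power draw 6 + 3 + 7 + 8 + 8 = 32 ≤ 36, throughput 18 + 15 + 12 + 18 + 4 = 67.
node-G + node-K + node-B + node-C + node-F: power draw 6 + 7 + 3 + 7 + 8 = 31 ≤ 36, throughput 18 + 3 + 15 + 12 + 18 = 66.
Best is node-G, node-B, node-C, node-F, and node-H with total throughput 67.

67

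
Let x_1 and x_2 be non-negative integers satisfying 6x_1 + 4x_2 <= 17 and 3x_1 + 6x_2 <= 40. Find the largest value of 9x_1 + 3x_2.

21

Relaxing integrality, the LP optimum is 25.50 at (x_1,x_2) = (2.83, 0), which is not an integer point.
(x_1,x_2)=(2,1) is feasible, giving 21.
(x_1,x_2)=(2,0) is feasible, giving 18.
(x_1,x_2)=(1,2) is feasible, giving 15.
No feasible integer point exceeds 21.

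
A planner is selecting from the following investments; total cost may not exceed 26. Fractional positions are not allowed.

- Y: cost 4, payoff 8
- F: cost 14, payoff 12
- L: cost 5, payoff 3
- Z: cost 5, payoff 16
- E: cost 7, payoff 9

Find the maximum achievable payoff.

F + Z + E: cost 14 + 5 + 7 = 26 ≤ 26, payoff 12 + 16 + 9 = 37.
Y + L + Z + E: cost 4 + 5 + 5 + 7 = 21 ≤ 26, payoff 8 + 3 + 16 + 9 = 36.
Y + F + Z: cost 4 + 14 + 5 = 23 ≤ 26, payoff 8 + 12 + 16 = 36.
Best is F, Z, and E with total payoff 37.

37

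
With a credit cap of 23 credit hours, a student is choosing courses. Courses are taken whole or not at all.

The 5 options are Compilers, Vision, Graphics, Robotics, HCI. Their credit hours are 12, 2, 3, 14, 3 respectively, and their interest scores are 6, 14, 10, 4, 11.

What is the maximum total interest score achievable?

41

This is an integer program with binary decision variables.
Take Compilers, Vision, Graphics, and HCI: credit hours 12 + 2 + 3 + 3 = 20 ≤ 23, interest score 6 + 14 + 10 + 11 = 41.
No other feasible combination does better.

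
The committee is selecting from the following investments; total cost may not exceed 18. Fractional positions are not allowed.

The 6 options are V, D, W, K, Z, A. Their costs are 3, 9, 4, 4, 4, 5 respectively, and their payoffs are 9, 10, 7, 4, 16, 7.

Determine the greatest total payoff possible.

This is a 0-1 knapsack instance.
V + W + K + Z: cost 3 + 4 + 4 + 4 = 15 ≤ 18, payoff 9 + 7 + 4 + 16 = 36.
V + W + Z + A: cost 3 + 4 + 4 + 5 = 16 ≤ 18, payoff 9 + 7 + 16 + 7 = 39.
Best is V, W, Z, and A with total payoff 39.

39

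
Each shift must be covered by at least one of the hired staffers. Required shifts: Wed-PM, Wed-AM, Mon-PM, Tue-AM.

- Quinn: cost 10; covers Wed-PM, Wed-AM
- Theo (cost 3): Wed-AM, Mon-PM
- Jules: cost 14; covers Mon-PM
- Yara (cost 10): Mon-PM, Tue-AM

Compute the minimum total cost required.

20

The greedy cost-per-new-shift heuristic would pick Theo, Quinn, and Yara for 23, but a cheaper cover exists.
Choose Quinn and Yara: together they cover Wed-PM, Wed-AM, Mon-PM, Tue-AM — every shift.
Total cost: 10 + 10 = 20.
No cover costs less than 20.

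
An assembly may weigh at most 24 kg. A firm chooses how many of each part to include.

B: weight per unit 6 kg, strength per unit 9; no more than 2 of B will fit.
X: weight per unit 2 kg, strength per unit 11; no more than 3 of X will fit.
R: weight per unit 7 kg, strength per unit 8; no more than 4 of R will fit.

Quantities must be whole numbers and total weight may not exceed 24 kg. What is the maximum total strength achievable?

51

This is a bounded integer knapsack.
Take 2×B and 3×X: weight 18 ≤ 24, strength 2·9 + 3·11 = 51.
X has the best ratio (11/2) and is taken to its limit of 3; remaining capacity is filled optimally with the others.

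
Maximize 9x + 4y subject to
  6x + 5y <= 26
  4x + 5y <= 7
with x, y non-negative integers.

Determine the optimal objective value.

9

Relaxing integrality, the LP optimum is 15.75 at (x,y) = (1.75, 0), which is not an integer point.
(x,y)=(1,0): 6·1+5·0=6≤26, 4·1+5·0=4≤7, objective 9.
(x,y)=(0,1): 6·0+5·1=5≤26, 4·0+5·1=5≤7, objective 4.
(x,y)=(0,0): 6·0+5·0=0≤26, 4·0+5·0=0≤7, objective 0.
No feasible integer point exceeds 9.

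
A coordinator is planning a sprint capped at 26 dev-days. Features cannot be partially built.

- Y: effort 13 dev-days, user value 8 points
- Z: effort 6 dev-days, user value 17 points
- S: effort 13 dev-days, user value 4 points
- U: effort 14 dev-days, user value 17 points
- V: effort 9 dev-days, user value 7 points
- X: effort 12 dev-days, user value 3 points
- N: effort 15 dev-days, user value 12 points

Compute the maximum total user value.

34

Treat it as a binary knapsack problem.
Take Z and U: effort 6 + 14 = 20 ≤ 26, user value 17 + 17 = 34.
No other feasible combination does better.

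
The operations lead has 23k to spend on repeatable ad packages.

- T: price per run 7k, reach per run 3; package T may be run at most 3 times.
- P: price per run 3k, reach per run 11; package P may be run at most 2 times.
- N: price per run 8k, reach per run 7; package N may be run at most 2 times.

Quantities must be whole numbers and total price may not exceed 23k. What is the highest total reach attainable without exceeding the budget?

P has the best ratio (11/3); taking only P gives at most 2×11 = 22 (stopped by the supply cap of 2).
Mixing does better — 2×P and 2×N: price 22 ≤ 23, reach 2·11 + 2·7 = 36.

36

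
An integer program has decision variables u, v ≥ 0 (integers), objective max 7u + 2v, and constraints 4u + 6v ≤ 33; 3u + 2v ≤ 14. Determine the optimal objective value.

30

(u,v)=(4,1): 4·4+6·1=22≤33, 3·4+2·1=14≤14, objective 30.
(u,v)=(4,0): 4·4+6·0=16≤33, 3·4+2·0=12≤14, objective 28.
(u,v)=(3,2): 4·3+6·2=24≤33, 3·3+2·2=13≤14, objective 25.
No feasible integer point exceeds 30.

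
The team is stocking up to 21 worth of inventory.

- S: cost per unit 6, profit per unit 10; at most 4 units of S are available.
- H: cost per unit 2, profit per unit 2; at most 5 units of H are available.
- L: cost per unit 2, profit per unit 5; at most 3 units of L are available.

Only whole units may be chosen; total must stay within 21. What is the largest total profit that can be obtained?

37

L has the best ratio (5/2); taking only L gives at most 3×5 = 15 (stopped by the supply cap of 3).
Mixing does better — 2×S, 1×H, and 3×L: cost 20 ≤ 21, profit 2·10 + 1·2 + 3·5 = 37.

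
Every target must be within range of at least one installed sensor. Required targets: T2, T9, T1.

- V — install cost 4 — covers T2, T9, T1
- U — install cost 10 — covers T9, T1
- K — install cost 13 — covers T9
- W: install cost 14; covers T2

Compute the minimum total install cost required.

This is an integer covering problem.
V alone covers T2, T9, T1 — every target.
Total install cost: 4.

4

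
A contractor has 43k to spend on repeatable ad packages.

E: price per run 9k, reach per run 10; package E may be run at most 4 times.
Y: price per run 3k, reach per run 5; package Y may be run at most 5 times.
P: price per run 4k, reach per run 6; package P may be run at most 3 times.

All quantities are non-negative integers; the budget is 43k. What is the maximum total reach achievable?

58

Y has the best ratio (5/3); taking only Y gives at most 5×5 = 25 (stopped by the supply cap of 5).
Mixing does better — 2×E, 4×Y, and 3×P: price 42 ≤ 43, reach 2·10 + 4·5 + 3·6 = 58.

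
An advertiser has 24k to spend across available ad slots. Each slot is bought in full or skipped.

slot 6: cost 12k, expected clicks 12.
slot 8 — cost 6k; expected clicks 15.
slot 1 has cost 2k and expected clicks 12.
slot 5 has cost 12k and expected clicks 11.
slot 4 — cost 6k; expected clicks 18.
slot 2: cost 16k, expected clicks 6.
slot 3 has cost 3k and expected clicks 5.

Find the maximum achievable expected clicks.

This is an integer program with binary decision variables.
Take slot 8, slot 1, slot 4, and slot 3: cost 6 + 2 + 6 + 3 = 17 ≤ 24, expected clicks 15 + 12 + 18 + 5 = 50.
No other feasible combination does better.

50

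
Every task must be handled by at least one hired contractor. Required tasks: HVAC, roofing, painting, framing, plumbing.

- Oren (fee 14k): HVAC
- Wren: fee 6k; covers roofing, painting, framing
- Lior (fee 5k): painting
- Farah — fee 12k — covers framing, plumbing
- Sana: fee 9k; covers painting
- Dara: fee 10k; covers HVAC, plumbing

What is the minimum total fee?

Choose Wren and Dara: together they cover HVAC, roofing, painting, framing, plumbing — every task.
Total fee: 6 + 10 = 16.

16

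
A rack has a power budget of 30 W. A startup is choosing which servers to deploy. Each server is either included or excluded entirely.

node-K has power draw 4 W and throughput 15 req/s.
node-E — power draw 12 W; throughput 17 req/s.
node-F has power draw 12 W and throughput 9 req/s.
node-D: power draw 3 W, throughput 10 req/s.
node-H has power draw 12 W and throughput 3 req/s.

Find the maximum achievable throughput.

42

node-K + node-E + node-F: power draw 4 + 12 + 12 = 28 ≤ 30, throughput 15 + 17 + 9 = 41.
node-K + node-E + node-D: power draw 4 + 12 + 3 = 19 ≤ 30, throughput 15 + 17 + 10 = 42.
node-E + node-F + node-D: power draw 12 + 12 + 3 = 27 ≤ 30, throughput 17 + 9 + 10 = 36.
Best is node-K, node-E, and node-D with total throughput 42.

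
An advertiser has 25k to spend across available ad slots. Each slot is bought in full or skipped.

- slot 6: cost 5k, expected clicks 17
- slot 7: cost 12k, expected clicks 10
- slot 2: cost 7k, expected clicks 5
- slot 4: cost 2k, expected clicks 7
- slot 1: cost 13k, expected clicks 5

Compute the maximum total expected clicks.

slot 6 + slot 7 + slot 4: cost 5 + 12 + 2 = 19 ≤ 25, expected clicks 17 + 10 + 7 = 34.
slot 6 + slot 2 + slot 4: cost 5 + 7 + 2 = 14 ≤ 25, expected clicks 17 + 5 + 7 = 29.
slot 6 + slot 7 + slot 2: cost 5 + 12 + 7 = 24 ≤ 25, expected clicks 17 + 10 + 5 = 32.
Best is slot 6, slot 7, and slot 4 with total expected clicks 34.

34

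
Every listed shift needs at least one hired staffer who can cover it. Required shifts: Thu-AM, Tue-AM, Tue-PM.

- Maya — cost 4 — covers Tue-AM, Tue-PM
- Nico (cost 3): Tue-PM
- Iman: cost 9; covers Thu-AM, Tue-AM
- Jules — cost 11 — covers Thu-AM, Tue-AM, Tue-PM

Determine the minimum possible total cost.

11

This is a weighted set-cover instance.
The greedy cost-per-new-shift heuristic would pick Maya and Iman for 13, but a cheaper cover exists.
Jules alone covers Thu-AM, Tue-AM, Tue-PM — every shift.
Total cost: 11.
No cover costs less than 11.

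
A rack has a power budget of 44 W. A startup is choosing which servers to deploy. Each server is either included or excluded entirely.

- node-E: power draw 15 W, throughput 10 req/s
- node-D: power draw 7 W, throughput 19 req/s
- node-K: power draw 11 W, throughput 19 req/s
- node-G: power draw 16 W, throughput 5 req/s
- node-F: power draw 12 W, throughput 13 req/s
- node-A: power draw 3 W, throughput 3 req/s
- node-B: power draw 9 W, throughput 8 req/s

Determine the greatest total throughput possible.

node-E + node-D + node-K + node-B: power draw 15 + 7 + 11 + 9 = 42 ≤ 44, throughput 10 + 19 + 19 + 8 = 56.
node-D + node-K + node-F + node-B: power draw 7 + 11 + 12 + 9 = 39 ≤ 44, throughput 19 + 19 + 13 + 8 = 59.
node-D + node-K + node-F + node-A + node-B: power draw 7 + 11 + 12 + 3 + 9 = 42 ≤ 44, throughput 19 + 19 + 13 + 3 + 8 = 62.
Best is node-D, node-K, node-F, node-A, and node-B with total throughput 62.

62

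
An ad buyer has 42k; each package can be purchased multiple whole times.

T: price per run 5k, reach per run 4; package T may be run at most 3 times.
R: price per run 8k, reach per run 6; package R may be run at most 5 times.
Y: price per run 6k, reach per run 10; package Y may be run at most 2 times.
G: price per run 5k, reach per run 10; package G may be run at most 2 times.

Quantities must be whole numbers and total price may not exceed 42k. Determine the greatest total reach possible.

Take 2×T, 1×R, 2×Y, and 2×G: price 40 ≤ 42, reach 2·4 + 1·6 + 2·10 + 2·10 = 54.
G has the best ratio (10/5) and is taken to its limit of 2; remaining capacity is filled optimally with the others.

54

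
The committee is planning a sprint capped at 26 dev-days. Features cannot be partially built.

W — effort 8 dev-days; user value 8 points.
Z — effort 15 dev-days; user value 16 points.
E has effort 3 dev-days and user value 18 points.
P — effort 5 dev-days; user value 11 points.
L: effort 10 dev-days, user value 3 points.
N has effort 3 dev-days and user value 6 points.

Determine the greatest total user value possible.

51

Z + E + P + N: effort 15 + 3 + 5 + 3 = 26 ≤ 26, user value 16 + 18 + 11 + 6 = 51.
Z + E + P: effort 15 + 3 + 5 = 23 ≤ 26, user value 16 + 18 + 11 = 45.
Best is Z, E, P, and N with total user value 51.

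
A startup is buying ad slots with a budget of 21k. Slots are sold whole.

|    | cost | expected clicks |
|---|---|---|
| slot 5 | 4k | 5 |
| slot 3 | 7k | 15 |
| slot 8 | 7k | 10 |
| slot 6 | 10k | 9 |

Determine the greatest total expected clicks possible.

This is an integer program with binary decision variables.
Allowing fractional choices, the relaxed optimum would be about 32.7, but ad slots are indivisible.
slot 5 + slot 3 + slot 6: cost 4 + 7 + 10 = 21 ≤ 21, expected clicks 5 + 15 + 9 = 29.
slot 5 + slot 3 + slot 8: cost 4 + 7 + 7 = 18 ≤ 21, expected clicks 5 + 15 + 10 = 30.
Best is slot 5, slot 3, and slot 8 with total expected clicks 30.

30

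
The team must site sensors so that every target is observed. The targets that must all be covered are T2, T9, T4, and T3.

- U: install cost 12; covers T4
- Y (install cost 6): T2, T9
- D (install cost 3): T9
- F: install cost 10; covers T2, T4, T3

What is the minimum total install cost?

13

This is a weighted set-cover instance.
The greedy cost-per-new-target heuristic would pick Y and F for 16, but a cheaper cover exists.
Choose D and F: together they cover T2, T9, T4, T3 — every target.
Total install cost: 3 + 10 = 13.
No cover costs less than 13.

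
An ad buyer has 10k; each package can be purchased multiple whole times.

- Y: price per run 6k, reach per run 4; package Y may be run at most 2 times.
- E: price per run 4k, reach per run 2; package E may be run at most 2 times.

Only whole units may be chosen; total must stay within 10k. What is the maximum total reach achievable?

6

This is a bounded integer knapsack.
1×Y and 1×E: price 10 ≤ 10, reach 1·4 + 1·2 = 6.
2×E: price 8 ≤ 10, reach 2·2 = 4.
Best is 6.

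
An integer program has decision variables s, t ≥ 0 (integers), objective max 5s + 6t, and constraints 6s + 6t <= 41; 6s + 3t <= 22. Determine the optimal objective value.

36

(s,t)=(0,6): 6·0+6·6=36≤41, 6·0+3·6=18≤22, objective 36.
(s,t)=(1,5): 6·1+6·5=36≤41, 6·1+3·5=21≤22, objective 35.
(s,t)=(0,5): 6·0+6·5=30≤41, 6·0+3·5=15≤22, objective 30.
The best lattice point is (0,6), giving 36.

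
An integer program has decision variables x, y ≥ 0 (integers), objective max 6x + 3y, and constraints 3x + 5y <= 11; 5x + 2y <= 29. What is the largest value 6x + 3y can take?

18

(x,y)=(3,0): 3·3+5·0=9≤11, 5·3+2·0=15≤29, objective 18.
(x,y)=(2,1): 3·2+5·1=11≤11, 5·2+2·1=12≤29, objective 15.
(x,y)=(2,0): 3·2+5·0=6≤11, 5·2+2·0=10≤29, objective 12.
The best lattice point is (3,0), giving 18.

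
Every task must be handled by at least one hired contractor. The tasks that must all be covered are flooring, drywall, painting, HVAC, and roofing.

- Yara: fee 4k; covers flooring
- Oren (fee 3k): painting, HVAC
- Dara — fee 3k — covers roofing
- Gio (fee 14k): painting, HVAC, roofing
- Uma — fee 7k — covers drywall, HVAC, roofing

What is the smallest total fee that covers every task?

14

The greedy cost-per-new-task heuristic would pick Oren, Dara, Yara, and Uma for 17, but a cheaper cover exists.
Choose Yara, Oren, and Uma: together they cover flooring, drywall, painting, HVAC, roofing — every task.
Total fee: 4 + 3 + 7 = 14.
No cover costs less than 14.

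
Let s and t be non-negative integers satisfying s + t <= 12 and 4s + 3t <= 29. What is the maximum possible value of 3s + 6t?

The continuous relaxation peaks at (0, 9.67) with value 58.00; rounding to a feasible lattice point costs some objective.
(s,t)=(0,9): 1·0+1·9=9≤12, 4·0+3·9=27≤29, objective 54.
(s,t)=(1,8): 1·1+1·8=9≤12, 4·1+3·8=28≤29, objective 51.
(s,t)=(0,8): 1·0+1·8=8≤12, 4·0+3·8=24≤29, objective 48.
The best lattice point is (0,9), giving 54.

54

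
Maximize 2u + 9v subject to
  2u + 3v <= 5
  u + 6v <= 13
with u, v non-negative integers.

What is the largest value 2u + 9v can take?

11

(u,v)=(1,1) is feasible, giving 11.
(u,v)=(0,1) is feasible, giving 9.
Maximum is 11 at (u,v)=(1,1).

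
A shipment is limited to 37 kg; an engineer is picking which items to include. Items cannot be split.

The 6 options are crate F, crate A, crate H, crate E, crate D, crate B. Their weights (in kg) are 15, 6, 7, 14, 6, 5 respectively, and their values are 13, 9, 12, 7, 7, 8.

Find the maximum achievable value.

42

Allowing fractional choices, the relaxed optimum would be about 47.3, but items are indivisible.
crate F + crate A + crate H + crate D: weight 15 + 6 + 7 + 6 = 34 ≤ 37, value 13 + 9 + 12 + 7 = 41.
crate F + crate A + crate H + crate B: weight 15 + 6 + 7 + 5 = 33 ≤ 37, value 13 + 9 + 12 + 8 = 42.
Best is crate F, crate A, crate H, and crate B with total value 42.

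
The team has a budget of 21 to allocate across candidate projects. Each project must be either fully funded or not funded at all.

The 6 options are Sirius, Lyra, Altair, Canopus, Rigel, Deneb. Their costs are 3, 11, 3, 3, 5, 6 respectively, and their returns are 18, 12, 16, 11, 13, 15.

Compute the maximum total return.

This is a 0-1 knapsack instance.
Take Sirius, Altair, Canopus, Rigel, and Deneb: cost 3 + 3 + 3 + 5 + 6 = 20 ≤ 21, return 18 + 16 + 11 + 13 + 15 = 73.
No other feasible combination does better.

73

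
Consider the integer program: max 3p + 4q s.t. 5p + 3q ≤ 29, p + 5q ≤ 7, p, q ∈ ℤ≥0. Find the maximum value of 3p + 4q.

15

(p,q)=(5,0): 5·5+3·0=25≤29, 1·5+5·0=5≤7, objective 15.
(p,q)=(4,0): 5·4+3·0=20≤29, 1·4+5·0=4≤7, objective 12.
The best lattice point is (5,0), giving 15.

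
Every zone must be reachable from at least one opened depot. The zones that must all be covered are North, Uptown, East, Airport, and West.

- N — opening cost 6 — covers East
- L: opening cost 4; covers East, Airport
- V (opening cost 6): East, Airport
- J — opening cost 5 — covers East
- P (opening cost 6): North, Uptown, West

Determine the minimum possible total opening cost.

This is an integer covering problem.
Choose L and P: together they cover North, Uptown, East, Airport, West — every zone.
Total opening cost: 4 + 6 = 10.

10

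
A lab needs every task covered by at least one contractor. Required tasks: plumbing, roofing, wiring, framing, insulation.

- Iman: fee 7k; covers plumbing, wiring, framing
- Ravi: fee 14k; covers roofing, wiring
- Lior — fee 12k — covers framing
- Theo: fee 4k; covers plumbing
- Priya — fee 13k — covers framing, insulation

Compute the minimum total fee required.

This is an integer covering problem.
Choose Ravi, Theo, and Priya: together they cover plumbing, roofing, wiring, framing, insulation — every task.
Total fee: 14 + 4 + 13 = 31.

31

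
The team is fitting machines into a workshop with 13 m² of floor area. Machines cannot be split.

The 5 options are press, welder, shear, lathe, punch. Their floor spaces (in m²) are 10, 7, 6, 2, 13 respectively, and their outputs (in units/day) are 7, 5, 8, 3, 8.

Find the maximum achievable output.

13

This is a 0-1 knapsack instance.
welder + shear: floor space 7 + 6 = 13 ≤ 13, output 5 + 8 = 13.
press + lathe: floor space 10 + 2 = 12 ≤ 13, output 7 + 3 = 10.
shear + lathe: floor space 6 + 2 = 8 ≤ 13, output 8 + 3 = 11.
Best is welder and shear with total output 13.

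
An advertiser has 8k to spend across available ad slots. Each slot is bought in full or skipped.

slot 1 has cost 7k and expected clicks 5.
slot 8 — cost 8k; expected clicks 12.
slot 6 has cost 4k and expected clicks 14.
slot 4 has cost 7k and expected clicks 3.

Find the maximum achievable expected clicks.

slot 6: cost 4 ≤ 8, expected clicks 14.
slot 1: cost 7 ≤ 8, expected clicks 5.
slot 8: cost 8 ≤ 8, expected clicks 12.
Best is slot 6 with total expected clicks 14.

14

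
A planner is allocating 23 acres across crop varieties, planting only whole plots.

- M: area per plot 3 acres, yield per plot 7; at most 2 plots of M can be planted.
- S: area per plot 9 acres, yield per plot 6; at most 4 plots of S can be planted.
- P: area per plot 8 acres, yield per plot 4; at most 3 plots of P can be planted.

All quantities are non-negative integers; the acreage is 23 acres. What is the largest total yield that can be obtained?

2×M and 2×P: area 22 ≤ 23, yield 2·7 + 2·4 = 22.
2×M, 1×S, and 1×P: area 23 ≤ 23, yield 2·7 + 1·6 + 1·4 = 24.
Best is 24.

24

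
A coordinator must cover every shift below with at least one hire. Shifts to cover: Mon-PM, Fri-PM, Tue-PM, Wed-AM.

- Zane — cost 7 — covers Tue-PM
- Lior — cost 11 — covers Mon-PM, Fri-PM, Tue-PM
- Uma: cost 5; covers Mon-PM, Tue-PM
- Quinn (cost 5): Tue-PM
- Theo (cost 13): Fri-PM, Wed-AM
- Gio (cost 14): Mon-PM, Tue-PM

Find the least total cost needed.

18

Choose Uma and Theo: together they cover Mon-PM, Fri-PM, Tue-PM, Wed-AM — every shift.
Total cost: 5 + 13 = 18.
No cover costs less than 18.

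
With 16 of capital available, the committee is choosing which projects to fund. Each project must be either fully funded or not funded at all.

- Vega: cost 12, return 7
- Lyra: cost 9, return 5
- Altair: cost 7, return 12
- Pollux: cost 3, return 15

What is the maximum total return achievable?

Lyra + Pollux: cost 9 + 3 = 12 ≤ 16, return 5 + 15 = 20.
Altair + Pollux: cost 7 + 3 = 10 ≤ 16, return 12 + 15 = 27.
Vega + Pollux: cost 12 + 3 = 15 ≤ 16, return 7 + 15 = 22.
Best is Altair and Pollux with total return 27.

27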